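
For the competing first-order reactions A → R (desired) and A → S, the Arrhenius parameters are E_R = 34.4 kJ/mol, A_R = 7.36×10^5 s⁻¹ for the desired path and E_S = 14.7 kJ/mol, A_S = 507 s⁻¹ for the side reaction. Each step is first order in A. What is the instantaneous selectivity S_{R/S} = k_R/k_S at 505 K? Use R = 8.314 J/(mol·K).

k_R/k_S = (A_R/A_S)·exp[−(E_R−E_S)/(RT)] = (A_R/A_S)·exp[(E_S−E_R)/(RT)].
(E_S−E_R)/(RT) = (14.7−34.4)×10³/(8.314×505) = -19700/4199 = -4.692.
k_R/k_S = (7.36×10^5/507)·exp(-4.692) = 1452 × 0.009168 = 13.3.

13.3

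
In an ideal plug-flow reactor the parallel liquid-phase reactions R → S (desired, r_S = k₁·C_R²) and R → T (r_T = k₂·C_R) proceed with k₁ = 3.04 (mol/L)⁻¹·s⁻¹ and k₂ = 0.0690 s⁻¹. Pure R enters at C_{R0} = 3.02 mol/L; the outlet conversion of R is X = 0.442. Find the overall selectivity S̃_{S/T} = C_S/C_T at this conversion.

C_R = C_{R0}(1−X) = 1.685 mol/L.
Along a PFR/batch, dC_T/dC_R = −r_T/(r_S+r_T) = −k₂/(k₂+k₁·C_R).
Integrating from C_{R0} to C_R: C_T = (0.0690/3.04)·ln[(0.0690+3.04·3.02)/(0.0690+3.04·1.69)] = 0.02270·ln(9.250/5.192) = 0.01311 mol/L.
Then C_S = (C_{R0}−C_R) − C_T = 1.335 − 0.01311 = 1.322 mol/L.
S̃_{S/T} = C_S/C_T = 1.322/0.01311 = 101.

101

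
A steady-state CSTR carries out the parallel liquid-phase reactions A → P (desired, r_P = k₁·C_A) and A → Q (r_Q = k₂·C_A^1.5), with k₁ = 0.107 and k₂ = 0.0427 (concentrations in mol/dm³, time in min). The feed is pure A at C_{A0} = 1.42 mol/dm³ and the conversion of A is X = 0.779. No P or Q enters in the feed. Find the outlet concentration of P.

0.904 mol/dm³

Exit C_A = C_{A0}(1−X) = 1.42×0.221 = 0.3138 mol/dm³.
A CSTR operates uniformly at the exit composition, giving r_P = 0.03358 and r_Q = 0.007507 (each k·C_A^n at C_A = 0.3138).
Fraction of consumed A going to P: r_P/(r_P+r_Q) = 0.8173.
C_P = 0.8173·C_{A0}·X = 0.8173×1.42×0.779 = 0.904 mol/dm³.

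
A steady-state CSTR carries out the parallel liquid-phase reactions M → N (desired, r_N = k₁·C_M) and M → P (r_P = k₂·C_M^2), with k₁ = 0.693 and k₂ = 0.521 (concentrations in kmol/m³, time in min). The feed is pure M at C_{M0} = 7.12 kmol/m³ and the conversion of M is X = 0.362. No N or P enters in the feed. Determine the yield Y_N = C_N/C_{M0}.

Exit C_M = C_{M0}(1−X) = 7.12×0.638 = 4.543 kmol/m³.
In a CSTR the entire volume is at exit conditions, so r_N = 0.693×4.543 = 3.148 and r_P = 0.521×4.543^2 = 10.75.
Fraction of consumed M going to N: r_N/(r_N+r_P) = 0.2265.
C_N = 0.2265·C_{M0}·X = 0.2265×7.12×0.362 = 0.584 kmol/m³; Y_N = C_N/C_{M0} = 0.0820.

0.0820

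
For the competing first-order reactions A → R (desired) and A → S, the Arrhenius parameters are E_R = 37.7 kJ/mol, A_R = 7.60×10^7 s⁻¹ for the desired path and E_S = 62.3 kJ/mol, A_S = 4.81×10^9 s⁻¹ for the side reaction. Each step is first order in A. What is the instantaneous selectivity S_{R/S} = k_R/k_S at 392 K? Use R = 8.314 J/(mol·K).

30.0

With equal orders, S_{R/S} = k_R/k_S = (A_R/A_S)·exp[(E_S−E_R)/(RT)].
(E_S−E_R)/(RT) = (62.3−37.7)×10³/(8.314×392) = 24600/3259 = 7.548.
k_R/k_S = (7.60×10^7/4.81×10^9)·exp(7.548) = 0.01580 × 1897 = 30.0.
Since E_R < E_S, lowering the temperature improves selectivity toward R.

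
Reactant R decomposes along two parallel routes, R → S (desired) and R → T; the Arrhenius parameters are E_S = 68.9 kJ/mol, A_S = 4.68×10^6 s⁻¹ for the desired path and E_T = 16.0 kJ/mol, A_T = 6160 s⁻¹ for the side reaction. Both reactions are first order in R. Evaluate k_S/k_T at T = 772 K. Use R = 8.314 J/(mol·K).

0.200

Since both paths have the same order in R, the concentration cancels and S_{S/T} = k_S/k_T = (A_S/A_T)·exp[(E_T−E_S)/(RT)].
(E_T−E_S)/(RT) = (16.0−68.9)×10³/(8.314×772) = -52900/6418 = -8.242.
k_S/k_T = (4.68×10^6/6160)·exp(-8.242) = 759.7 × 2.634×10^-4 = 0.200.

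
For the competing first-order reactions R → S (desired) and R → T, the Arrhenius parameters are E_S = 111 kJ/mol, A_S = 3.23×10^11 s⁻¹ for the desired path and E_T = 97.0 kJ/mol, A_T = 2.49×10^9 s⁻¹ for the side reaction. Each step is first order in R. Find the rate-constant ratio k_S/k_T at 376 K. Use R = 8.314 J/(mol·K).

1.47

With equal orders, S_{S/T} = k_S/k_T = (A_S/A_T)·exp[(E_T−E_S)/(RT)].
(E_T−E_S)/(RT) = (97.0−111)×10³/(8.314×376) = -14000/3126 = -4.478.
k_S/k_T = (3.23×10^11/2.49×10^9)·exp(-4.478) = 129.7 × 0.01135 = 1.47.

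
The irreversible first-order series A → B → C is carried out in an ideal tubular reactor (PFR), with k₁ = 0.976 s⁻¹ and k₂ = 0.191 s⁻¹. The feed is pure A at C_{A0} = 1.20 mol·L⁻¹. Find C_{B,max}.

0.807 mol·L⁻¹

At the optimum, C_{B,max}/C_{A0} = (k₁/k₂)^[k₂/(k₂−k₁)].
= (0.976/0.191)^(0.191/(0.191−0.976)) = (5.110)^(-0.2433) = 0.6724.
C_{B,max} = 0.6724×1.20 = 0.807 mol·L⁻¹.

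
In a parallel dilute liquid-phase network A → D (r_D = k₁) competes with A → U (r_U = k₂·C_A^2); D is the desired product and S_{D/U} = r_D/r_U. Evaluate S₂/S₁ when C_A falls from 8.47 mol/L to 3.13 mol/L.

7.32

S_{D/U} = (k₁/k₂)·C_A^-2, so S₂/S₁ = (C_{A,2}/C_{A,1})^-2.
= (3.13/8.47)^(-2) = (0.3695)^(-2) = 7.32.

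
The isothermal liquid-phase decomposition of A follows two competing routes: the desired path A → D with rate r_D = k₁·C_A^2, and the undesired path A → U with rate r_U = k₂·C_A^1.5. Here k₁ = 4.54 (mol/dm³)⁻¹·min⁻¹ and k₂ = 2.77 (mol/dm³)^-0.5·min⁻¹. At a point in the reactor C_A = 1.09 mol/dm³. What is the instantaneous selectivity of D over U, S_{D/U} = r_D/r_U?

S_{D/U} = r_D/r_U = (k₁·C_A^2)/(k₂·C_A^1.5) = (k₁/k₂)·C_A^0.5.
= (4.54×1.090^2) / (2.77×1.090^1.5) = 5.394/3.152 = 1.71.

1.71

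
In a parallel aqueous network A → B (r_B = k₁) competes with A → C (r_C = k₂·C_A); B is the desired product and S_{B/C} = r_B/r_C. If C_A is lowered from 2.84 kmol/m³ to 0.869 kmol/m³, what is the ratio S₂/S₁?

3.27

S_{B/C} = (k₁/k₂)·C_A⁻¹, so S₂/S₁ = (C_{A,2}/C_{A,1})⁻¹.
= 2.84/0.869 = 3.27.
Selectivity toward B rises as C_A falls — low-concentration operation is favoured.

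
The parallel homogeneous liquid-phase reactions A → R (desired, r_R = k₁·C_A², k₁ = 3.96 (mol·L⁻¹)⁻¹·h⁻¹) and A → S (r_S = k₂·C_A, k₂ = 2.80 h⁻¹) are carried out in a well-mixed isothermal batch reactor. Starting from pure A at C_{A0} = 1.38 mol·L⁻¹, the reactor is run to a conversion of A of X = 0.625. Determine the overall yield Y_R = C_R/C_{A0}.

0.352

C_A = C_{A0}(1−X) = 0.5175 mol·L⁻¹.
Along a PFR/batch, dC_S/dC_A = −r_S/(r_R+r_S) = −k₂/(k₂+k₁·C_A).
Integrating from C_{A0} to C_A: C_S = (2.80/3.96)·ln[(2.80+3.96·1.38)/(2.80+3.96·0.517)] = 0.7071·ln(8.265/4.849) = 0.3770 mol·L⁻¹.
Then C_R = (C_{A0}−C_A) − C_S = 0.8625 − 0.3770 = 0.4855 mol·L⁻¹.
Y_R = C_R/C_{A0} = 0.4855/1.38 = 0.352.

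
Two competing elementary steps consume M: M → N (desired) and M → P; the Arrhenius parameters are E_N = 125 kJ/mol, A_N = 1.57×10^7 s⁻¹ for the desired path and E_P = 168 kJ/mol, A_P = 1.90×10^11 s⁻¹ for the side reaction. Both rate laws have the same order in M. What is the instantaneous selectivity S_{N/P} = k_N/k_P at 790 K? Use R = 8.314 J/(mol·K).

Since both paths have the same order in M, the concentration cancels and S_{N/P} = k_N/k_P = (A_N/A_P)·exp[(E_P−E_N)/(RT)].
(E_P−E_N)/(RT) = (168−125)×10³/(8.314×790) = 43000/6568 = 6.547.
k_N/k_P = (1.57×10^7/1.90×10^11)·exp(6.547) = 8.263×10^-5 × 697.0 = 0.0576.

0.0576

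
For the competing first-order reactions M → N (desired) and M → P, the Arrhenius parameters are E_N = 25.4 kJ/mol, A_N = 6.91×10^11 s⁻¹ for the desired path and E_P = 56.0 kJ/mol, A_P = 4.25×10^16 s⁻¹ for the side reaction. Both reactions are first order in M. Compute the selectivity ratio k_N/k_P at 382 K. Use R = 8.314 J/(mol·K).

0.249

With equal orders, S_{N/P} = k_N/k_P = (A_N/A_P)·exp[(E_P−E_N)/(RT)].
(E_P−E_N)/(RT) = (56.0−25.4)×10³/(8.314×382) = 30600/3176 = 9.635.
k_N/k_P = (6.91×10^11/4.25×10^16)·exp(9.635) = 1.626×10^-5 × 15289 = 0.249.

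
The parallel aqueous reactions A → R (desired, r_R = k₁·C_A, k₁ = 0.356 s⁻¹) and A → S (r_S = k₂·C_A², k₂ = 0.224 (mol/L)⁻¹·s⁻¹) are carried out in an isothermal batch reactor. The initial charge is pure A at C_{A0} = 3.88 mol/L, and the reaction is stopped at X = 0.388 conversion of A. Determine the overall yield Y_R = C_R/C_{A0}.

0.132

C_A = C_{A0}(1−X) = 2.375 mol/L.
Along a PFR/batch, dC_R/dC_A = −r_R/(r_R+r_S) = −k₁/(k₁+k₂·C_A).
Integrating from C_{A0} to C_A: C_R = (0.356/0.224)·ln[(0.356+0.224·3.88)/(0.356+0.224·2.37)] = 1.589·ln(1.225/0.8879) = 0.5116 mol/L.
Y_R = C_R/C_{A0} = 0.5116/3.88 = 0.132.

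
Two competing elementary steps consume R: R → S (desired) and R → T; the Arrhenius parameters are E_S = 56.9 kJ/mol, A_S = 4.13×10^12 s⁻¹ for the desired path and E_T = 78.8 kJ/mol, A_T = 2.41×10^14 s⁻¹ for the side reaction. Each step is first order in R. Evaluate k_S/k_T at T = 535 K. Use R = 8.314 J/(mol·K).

k_S/k_T = (A_S/A_T)·exp[−(E_S−E_T)/(RT)] = (A_S/A_T)·exp[(E_T−E_S)/(RT)].
(E_T−E_S)/(RT) = (78.8−56.9)×10³/(8.314×535) = 21900/4448 = 4.924.
k_S/k_T = (4.13×10^12/2.41×10^14)·exp(4.924) = 0.01714 × 137.5 = 2.36.

2.36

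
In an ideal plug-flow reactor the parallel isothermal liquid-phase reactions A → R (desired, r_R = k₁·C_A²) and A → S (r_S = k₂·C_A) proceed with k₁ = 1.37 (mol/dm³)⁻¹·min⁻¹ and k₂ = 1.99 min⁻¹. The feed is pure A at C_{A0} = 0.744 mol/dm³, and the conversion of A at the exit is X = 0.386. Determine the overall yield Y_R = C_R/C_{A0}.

C_A = C_{A0}(1−X) = 0.4568 mol/dm³.
Along a PFR/batch, dC_S/dC_A = −r_S/(r_R+r_S) = −k₂/(k₂+k₁·C_A).
Integrating from C_{A0} to C_A: C_S = (1.99/1.37)·ln[(1.99+1.37·0.744)/(1.99+1.37·0.457)] = 1.453·ln(3.009/2.616) = 0.2035 mol/dm³.
Then C_R = (C_{A0}−C_A) − C_S = 0.2872 − 0.2035 = 0.08366 mol/dm³.
Y_R = C_R/C_{A0} = 0.08366/0.744 = 0.112.

0.112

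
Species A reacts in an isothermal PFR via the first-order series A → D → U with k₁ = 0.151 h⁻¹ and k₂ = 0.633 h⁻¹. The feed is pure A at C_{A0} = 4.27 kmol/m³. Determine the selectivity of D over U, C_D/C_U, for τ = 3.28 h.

Solving the coupled first-order balances gives C_D(τ) = [k₁/(k₂−k₁)]·C_{A0}·(e^(−k₁τ) − e^(−k₂τ)).
e^(−k₁τ) = e^(−0.151×3.28) = e^(−0.4953) = 0.6094; e^(−k₂τ) = e^(−2.076) = 0.1254.
C_D = 0.151×4.27/(0.633−0.151) × (0.6094−0.1254) = 1.338×0.4840 = 0.6474 kmol/m³.
C_A = C_{A0}e^(−k₁τ) = 2.602 kmol/m³, so C_U = C_{A0}−C_A−C_D = 1.020 kmol/m³; C_D/C_U = 0.634.

0.634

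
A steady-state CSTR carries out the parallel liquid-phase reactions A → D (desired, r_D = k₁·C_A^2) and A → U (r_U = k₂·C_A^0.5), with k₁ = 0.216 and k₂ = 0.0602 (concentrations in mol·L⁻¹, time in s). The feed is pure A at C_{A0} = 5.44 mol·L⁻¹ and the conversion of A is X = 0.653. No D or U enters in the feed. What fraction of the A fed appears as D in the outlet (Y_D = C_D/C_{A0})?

0.590

Exit C_A = C_{A0}(1−X) = 5.44×0.347 = 1.888 mol·L⁻¹.
A CSTR operates uniformly at the exit composition, giving r_D = 0.7697 and r_U = 0.08271 (each k·C_A^n at C_A = 1.888).
Fraction of consumed A going to D: r_D/(r_D+r_U) = 0.9030.
C_D = 0.9030·C_{A0}·X = 0.9030×5.44×0.653 = 3.21 mol·L⁻¹; Y_D = C_D/C_{A0} = 0.590.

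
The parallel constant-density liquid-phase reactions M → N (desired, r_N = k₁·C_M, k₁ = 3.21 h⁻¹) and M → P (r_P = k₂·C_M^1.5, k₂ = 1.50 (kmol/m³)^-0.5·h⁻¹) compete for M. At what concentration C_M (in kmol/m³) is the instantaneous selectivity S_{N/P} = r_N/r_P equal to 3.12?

S_{N/P} = (k₁/k₂)·C_M^-0.5 ⇒ C_M = (S·k₂/k₁)^(-2).
= (3.12×1.50/3.21)^(-2) = (1.458)^(-2) = 0.470 kmol/m³.

0.470 kmol/m³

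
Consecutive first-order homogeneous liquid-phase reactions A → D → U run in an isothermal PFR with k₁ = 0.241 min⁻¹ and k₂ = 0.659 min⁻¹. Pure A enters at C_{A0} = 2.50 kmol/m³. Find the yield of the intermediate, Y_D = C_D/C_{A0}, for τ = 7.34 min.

0.0937

The intermediate concentration in a first-order A→B→C sequence is C_D = k₁C_{A0}(e^(−k₁τ) − e^(−k₂τ))/(k₂−k₁).
e^(−k₁τ) = e^(−0.241×7.34) = e^(−1.769) = 0.1705; e^(−k₂τ) = e^(−4.837) = 0.007930.
C_D = 0.241×2.50/(0.659−0.241) × (0.1705−0.007930) = 1.441×0.1626 = 0.2343 kmol/m³.
Y_D = C_D/C_{A0} = 0.2343/2.50 = 0.0937.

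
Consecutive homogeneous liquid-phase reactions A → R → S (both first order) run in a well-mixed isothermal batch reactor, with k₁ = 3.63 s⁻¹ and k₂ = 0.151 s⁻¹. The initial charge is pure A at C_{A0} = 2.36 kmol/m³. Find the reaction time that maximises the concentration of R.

0.914 s

Setting dC_R/dt = 0 gives t_opt = ln(k₂/k₁)/(k₂−k₁).
= ln(0.151/3.63)/(0.151−3.63) = ln(0.04160)/-3.479 = -3.180/-3.479 = 0.914 s.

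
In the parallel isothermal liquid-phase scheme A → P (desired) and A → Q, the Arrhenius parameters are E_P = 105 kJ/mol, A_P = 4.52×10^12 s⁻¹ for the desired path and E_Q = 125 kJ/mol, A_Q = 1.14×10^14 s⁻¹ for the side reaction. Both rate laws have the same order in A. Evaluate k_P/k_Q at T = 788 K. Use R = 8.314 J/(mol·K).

Since both paths have the same order in A, the concentration cancels and S_{P/Q} = k_P/k_Q = (A_P/A_Q)·exp[(E_Q−E_P)/(RT)].
(E_Q−E_P)/(RT) = (125−105)×10³/(8.314×788) = 20000/6551 = 3.053.
k_P/k_Q = (4.52×10^12/1.14×10^14)·exp(3.053) = 0.03965 × 21.17 = 0.840.
Since E_P < E_Q, lowering the temperature improves selectivity toward P.

0.840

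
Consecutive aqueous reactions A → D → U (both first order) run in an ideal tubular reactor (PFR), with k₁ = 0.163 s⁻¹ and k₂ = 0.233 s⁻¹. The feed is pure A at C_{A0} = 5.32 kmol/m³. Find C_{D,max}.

For a first-order series the maximum intermediate yield is C_{D,max}/C_{A0} = (k₁/k₂)^[k₂/(k₂−k₁)].
= (0.163/0.233)^(0.233/(0.233−0.163)) = (0.6996)^(3.329) = 0.3044.
C_{D,max} = 0.3044×5.32 = 1.62 kmol/m³.

1.62 kmol/m³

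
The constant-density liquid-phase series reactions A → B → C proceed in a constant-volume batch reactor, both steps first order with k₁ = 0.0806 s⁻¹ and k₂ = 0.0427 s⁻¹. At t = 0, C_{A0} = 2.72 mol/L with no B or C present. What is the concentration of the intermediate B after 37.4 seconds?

0.888 mol/L

The intermediate concentration in a first-order A→B→C sequence is C_B = k₁C_{A0}(e^(−k₁t) − e^(−k₂t))/(k₂−k₁).
e^(−k₁t) = e^(−0.0806×37.4) = e^(−3.014) = 0.04907; e^(−k₂t) = e^(−1.597) = 0.2025.
C_B = 0.0806×2.72/(0.0427−0.0806) × (0.04907−0.2025) = (-5.784)×(-0.1534) = 0.8875 mol/L.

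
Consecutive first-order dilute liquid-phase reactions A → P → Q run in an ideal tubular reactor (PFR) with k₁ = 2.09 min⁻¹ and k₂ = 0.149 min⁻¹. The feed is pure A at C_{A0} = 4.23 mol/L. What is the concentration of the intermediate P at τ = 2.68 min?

3.04 mol/L

Solving the coupled first-order balances gives C_P(τ) = [k₁/(k₂−k₁)]·C_{A0}·(e^(−k₁τ) − e^(−k₂τ)).
e^(−k₁τ) = e^(−2.09×2.68) = e^(−5.601) = 0.003693; e^(−k₂τ) = e^(−0.3993) = 0.6708.
C_P = 2.09×4.23/(0.149−2.09) × (0.003693−0.6708) = (-4.555)×(-0.6671) = 3.038 mol/L.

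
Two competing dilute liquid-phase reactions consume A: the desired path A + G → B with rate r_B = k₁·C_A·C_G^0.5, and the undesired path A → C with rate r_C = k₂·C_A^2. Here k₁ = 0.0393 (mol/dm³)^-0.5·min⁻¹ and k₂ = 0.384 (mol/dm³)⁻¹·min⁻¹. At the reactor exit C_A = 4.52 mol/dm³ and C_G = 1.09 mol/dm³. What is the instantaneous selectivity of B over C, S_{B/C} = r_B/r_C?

S_{B/C} = r_B/r_C = (k₁·C_A·C_G^0.5)/(k₂·C_A^2) = (k₁/k₂)·C_A⁻¹·C_G^0.5.
= (0.0393×4.520×1.090^0.5) / (0.384×4.520^2) = 0.1855/7.845 = 0.0236.
The undesired path is higher order in A, so low C_A (CSTR or dilute feed) favours B.

0.0236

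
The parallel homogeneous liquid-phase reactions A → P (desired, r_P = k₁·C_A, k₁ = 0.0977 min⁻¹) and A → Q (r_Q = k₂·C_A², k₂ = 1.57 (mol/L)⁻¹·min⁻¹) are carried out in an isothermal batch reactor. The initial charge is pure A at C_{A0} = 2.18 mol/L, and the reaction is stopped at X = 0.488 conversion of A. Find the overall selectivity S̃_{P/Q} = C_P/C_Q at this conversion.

0.0391

C_A = C_{A0}(1−X) = 1.116 mol/L.
Along a PFR/batch, dC_P/dC_A = −r_P/(r_P+r_Q) = −k₁/(k₁+k₂·C_A).
Integrating from C_{A0} to C_A: C_P = (0.0977/1.57)·ln[(0.0977+1.57·2.18)/(0.0977+1.57·1.12)] = 0.06223·ln(3.520/1.850) = 0.04003 mol/L.
C_Q = (C_{A0}−C_A)−C_P = 1.024 mol/L; S̃_{P/Q} = 0.04003/1.024 = 0.0391.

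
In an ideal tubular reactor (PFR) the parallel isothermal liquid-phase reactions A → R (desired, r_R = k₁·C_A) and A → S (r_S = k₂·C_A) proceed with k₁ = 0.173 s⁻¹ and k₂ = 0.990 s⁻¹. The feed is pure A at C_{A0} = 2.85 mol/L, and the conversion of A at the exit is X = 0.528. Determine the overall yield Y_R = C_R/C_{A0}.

C_A = C_{A0}(1−X) = 1.345 mol/L.
Both paths are first order in A, so the instantaneous fraction to R is constant: dC_R/d(−C_A) = k₁/(k₁+k₂) = 0.1488.
C_R = 0.1488·(C_{A0}−C_A) = 0.1488×1.505 = 0.224 mol/L.
Y_R = C_R/C_{A0} = 0.2238/2.85 = 0.0785.

0.0785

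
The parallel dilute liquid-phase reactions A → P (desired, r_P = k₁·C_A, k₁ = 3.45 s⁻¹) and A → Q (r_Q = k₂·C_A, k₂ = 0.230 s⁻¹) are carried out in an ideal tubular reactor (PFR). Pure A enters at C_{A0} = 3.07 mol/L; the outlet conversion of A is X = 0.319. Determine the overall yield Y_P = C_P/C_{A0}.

C_A = C_{A0}(1−X) = 2.091 mol/L.
Both paths are first order in A, so the instantaneous fraction to P is constant: dC_P/d(−C_A) = k₁/(k₁+k₂) = 0.9375.
C_P = 0.9375·(C_{A0}−C_A) = 0.9375×0.9793 = 0.918 mol/L.
Y_P = C_P/C_{A0} = 0.9181/3.07 = 0.299.

0.299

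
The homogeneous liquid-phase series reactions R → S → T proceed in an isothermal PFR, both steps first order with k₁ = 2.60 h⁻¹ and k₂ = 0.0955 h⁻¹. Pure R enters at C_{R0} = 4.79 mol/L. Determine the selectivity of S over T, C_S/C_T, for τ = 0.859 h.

The intermediate concentration in a first-order A→B→C sequence is C_S = k₁C_{R0}(e^(−k₁τ) − e^(−k₂τ))/(k₂−k₁).
e^(−k₁τ) = e^(−2.60×0.859) = e^(−2.233) = 0.1072; e^(−k₂τ) = e^(−0.08203) = 0.9212.
C_S = 2.60×4.79/(0.0955−2.60) × (0.1072−0.9212) = (-4.973)×(-0.8141) = 4.048 mol/L.
C_R = C_{R0}e^(−k₁τ) = 0.5133 mol/L, so C_T = C_{R0}−C_R−C_S = 0.2286 mol/L; C_S/C_T = 17.7.

17.7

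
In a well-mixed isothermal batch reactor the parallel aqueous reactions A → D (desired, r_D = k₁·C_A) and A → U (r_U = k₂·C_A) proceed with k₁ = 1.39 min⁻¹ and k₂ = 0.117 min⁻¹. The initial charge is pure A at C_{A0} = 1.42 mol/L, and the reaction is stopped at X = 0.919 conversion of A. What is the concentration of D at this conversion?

C_A = C_{A0}(1−X) = 0.1150 mol/L.
Both paths are first order in A, so the instantaneous fraction to D is constant: dC_D/d(−C_A) = k₁/(k₁+k₂) = 0.9224.
C_D = 0.9224·(C_{A0}−C_A) = 0.9224×1.305 = 1.20 mol/L.

1.20 mol/L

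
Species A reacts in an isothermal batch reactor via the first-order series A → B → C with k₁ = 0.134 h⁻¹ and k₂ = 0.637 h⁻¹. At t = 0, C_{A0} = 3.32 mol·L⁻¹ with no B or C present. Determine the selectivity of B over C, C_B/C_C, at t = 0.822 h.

For first-order series with pure A initially, C_B(t) = k₁C_{A0}/(k₂−k₁)·(e^(−k₁t) − e^(−k₂t)).
e^(−k₁t) = e^(−0.134×0.822) = e^(−0.1101) = 0.8957; e^(−k₂t) = e^(−0.5236) = 0.5924.
C_B = 0.134×3.32/(0.637−0.134) × (0.8957−0.5924) = 0.8845×0.3033 = 0.2683 mol·L⁻¹.
C_A = C_{A0}e^(−k₁t) = 2.974 mol·L⁻¹, so C_C = C_{A0}−C_A−C_B = 0.07799 mol·L⁻¹; C_B/C_C = 3.44.

3.44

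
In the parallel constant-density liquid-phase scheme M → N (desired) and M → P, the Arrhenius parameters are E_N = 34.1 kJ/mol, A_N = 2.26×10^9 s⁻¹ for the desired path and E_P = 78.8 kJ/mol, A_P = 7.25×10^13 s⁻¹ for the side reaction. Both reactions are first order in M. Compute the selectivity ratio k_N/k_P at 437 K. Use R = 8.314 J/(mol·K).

6.87

With equal orders, S_{N/P} = k_N/k_P = (A_N/A_P)·exp[(E_P−E_N)/(RT)].
(E_P−E_N)/(RT) = (78.8−34.1)×10³/(8.314×437) = 44700/3633 = 12.30.
k_N/k_P = (2.26×10^9/7.25×10^13)·exp(12.30) = 3.117×10^-5 × 2.204×10^5 = 6.87.
Since E_N < E_P, lowering the temperature improves selectivity toward N.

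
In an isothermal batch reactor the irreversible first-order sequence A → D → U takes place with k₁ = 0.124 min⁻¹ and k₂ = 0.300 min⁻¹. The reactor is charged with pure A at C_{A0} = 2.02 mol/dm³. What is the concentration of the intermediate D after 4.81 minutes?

0.448 mol/dm³

The intermediate concentration in a first-order A→B→C sequence is C_D = k₁C_{A0}(e^(−k₁t) − e^(−k₂t))/(k₂−k₁).
e^(−k₁t) = e^(−0.124×4.81) = e^(−0.5964) = 0.5508; e^(−k₂t) = e^(−1.443) = 0.2362.
C_D = 0.124×2.02/(0.300−0.124) × (0.5508−0.2362) = 1.423×0.3146 = 0.4477 mol/dm³.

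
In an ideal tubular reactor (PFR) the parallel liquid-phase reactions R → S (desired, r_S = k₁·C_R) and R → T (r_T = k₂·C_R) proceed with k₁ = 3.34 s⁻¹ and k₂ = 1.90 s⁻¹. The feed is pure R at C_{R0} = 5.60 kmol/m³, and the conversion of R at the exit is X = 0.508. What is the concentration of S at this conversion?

1.81 kmol/m³

C_R = C_{R0}(1−X) = 2.755 kmol/m³.
Both paths are first order in R, so the instantaneous fraction to S is constant: dC_S/d(−C_R) = k₁/(k₁+k₂) = 0.6374.
C_S = 0.6374·(C_{R0}−C_R) = 0.6374×2.845 = 1.81 kmol/m³.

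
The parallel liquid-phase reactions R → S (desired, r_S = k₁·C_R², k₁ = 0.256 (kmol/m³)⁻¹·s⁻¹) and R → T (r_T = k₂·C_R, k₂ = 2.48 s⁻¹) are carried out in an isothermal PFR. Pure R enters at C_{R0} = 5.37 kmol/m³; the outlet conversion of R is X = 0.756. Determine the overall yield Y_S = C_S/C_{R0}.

0.189

C_R = C_{R0}(1−X) = 1.310 kmol/m³.
Along a PFR/batch, dC_T/dC_R = −r_T/(r_S+r_T) = −k₂/(k₂+k₁·C_R).
Integrating from C_{R0} to C_R: C_T = (2.48/0.256)·ln[(2.48+0.256·5.37)/(2.48+0.256·1.31)] = 9.688·ln(3.855/2.815) = 3.044 kmol/m³.
Then C_S = (C_{R0}−C_R) − C_T = 4.060 − 3.044 = 1.016 kmol/m³.
Y_S = C_S/C_{R0} = 1.016/5.37 = 0.189.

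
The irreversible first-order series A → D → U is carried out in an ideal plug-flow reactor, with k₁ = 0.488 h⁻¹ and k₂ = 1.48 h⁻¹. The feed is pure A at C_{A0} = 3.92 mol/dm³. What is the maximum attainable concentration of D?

0.749 mol/dm³

At the optimum, C_{D,max}/C_{A0} = (k₁/k₂)^[k₂/(k₂−k₁)].
= (0.488/1.48)^(1.48/(1.48−0.488)) = (0.3297)^(1.492) = 0.1910.
C_{D,max} = 0.1910×3.92 = 0.749 mol/dm³.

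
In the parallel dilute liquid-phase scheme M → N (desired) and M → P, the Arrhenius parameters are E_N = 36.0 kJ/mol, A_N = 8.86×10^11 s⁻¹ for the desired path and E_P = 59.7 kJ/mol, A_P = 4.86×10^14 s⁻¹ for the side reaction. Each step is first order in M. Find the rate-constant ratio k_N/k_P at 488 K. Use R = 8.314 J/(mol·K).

Since both paths have the same order in M, the concentration cancels and S_{N/P} = k_N/k_P = (A_N/A_P)·exp[(E_P−E_N)/(RT)].
(E_P−E_N)/(RT) = (59.7−36.0)×10³/(8.314×488) = 23700/4057 = 5.841.
k_N/k_P = (8.86×10^11/4.86×10^14)·exp(5.841) = 0.001823 × 344.3 = 0.628.

0.628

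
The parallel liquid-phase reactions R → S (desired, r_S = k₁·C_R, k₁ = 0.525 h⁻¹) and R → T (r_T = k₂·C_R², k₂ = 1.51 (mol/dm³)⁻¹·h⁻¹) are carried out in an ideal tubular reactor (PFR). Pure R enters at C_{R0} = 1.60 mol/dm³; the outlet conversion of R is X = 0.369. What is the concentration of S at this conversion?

C_R = C_{R0}(1−X) = 1.010 mol/dm³.
Along a PFR/batch, dC_S/dC_R = −r_S/(r_S+r_T) = −k₁/(k₁+k₂·C_R).
Integrating from C_{R0} to C_R: C_S = (0.525/1.51)·ln[(0.525+1.51·1.60)/(0.525+1.51·1.01)] = 0.3477·ln(2.941/2.049) = 0.1256 mol/dm³.

0.126 mol/dm³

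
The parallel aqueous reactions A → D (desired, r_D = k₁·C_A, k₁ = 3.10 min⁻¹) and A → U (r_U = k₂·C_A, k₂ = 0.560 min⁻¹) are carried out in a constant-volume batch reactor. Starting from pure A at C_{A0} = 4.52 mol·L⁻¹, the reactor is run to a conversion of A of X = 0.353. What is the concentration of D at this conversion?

C_A = C_{A0}(1−X) = 2.924 mol·L⁻¹.
Both paths are first order in A, so the instantaneous fraction to D is constant: dC_D/d(−C_A) = k₁/(k₁+k₂) = 0.8470.
C_D = 0.8470·(C_{A0}−C_A) = 0.8470×1.596 = 1.35 mol·L⁻¹.

1.35 mol·L⁻¹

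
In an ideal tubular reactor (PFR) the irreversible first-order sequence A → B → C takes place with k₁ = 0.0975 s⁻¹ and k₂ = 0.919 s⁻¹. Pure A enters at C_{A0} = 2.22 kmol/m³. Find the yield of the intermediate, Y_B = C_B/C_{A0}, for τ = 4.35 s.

0.0755

The intermediate concentration in a first-order A→B→C sequence is C_B = k₁C_{A0}(e^(−k₁τ) − e^(−k₂τ))/(k₂−k₁).
e^(−k₁τ) = e^(−0.0975×4.35) = e^(−0.4241) = 0.6543; e^(−k₂τ) = e^(−3.998) = 0.01836.
C_B = 0.0975×2.22/(0.919−0.0975) × (0.6543−0.01836) = 0.2635×0.6360 = 0.1676 kmol/m³.
Y_B = C_B/C_{A0} = 0.1676/2.22 = 0.0755.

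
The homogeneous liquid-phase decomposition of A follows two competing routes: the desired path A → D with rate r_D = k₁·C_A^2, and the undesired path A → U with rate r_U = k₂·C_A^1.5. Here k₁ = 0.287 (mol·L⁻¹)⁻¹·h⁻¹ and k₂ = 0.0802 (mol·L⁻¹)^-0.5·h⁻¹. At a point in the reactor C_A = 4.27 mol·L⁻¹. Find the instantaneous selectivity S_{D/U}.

7.39

S_{D/U} = r_D/r_U = (k₁·C_A^2)/(k₂·C_A^1.5) = (k₁/k₂)·C_A^0.5.
= (0.287×4.270^2) / (0.0802×4.270^1.5) = 5.233/0.7076 = 7.39.
Since the desired path is higher order in A, keeping C_A high (PFR or concentrated feed) favours D.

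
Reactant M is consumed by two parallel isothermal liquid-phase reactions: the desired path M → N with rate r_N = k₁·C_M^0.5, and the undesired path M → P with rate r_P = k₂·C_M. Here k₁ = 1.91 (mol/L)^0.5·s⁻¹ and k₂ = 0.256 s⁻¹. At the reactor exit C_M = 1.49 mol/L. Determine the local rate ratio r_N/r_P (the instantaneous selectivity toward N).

S_{N/P} = r_N/r_P = (k₁·C_M^0.5)/(k₂·C_M) = (k₁/k₂)·C_M^-0.5.
= (1.91×1.490^0.5) / (0.256×1.490) = 2.331/0.3814 = 6.11.

6.11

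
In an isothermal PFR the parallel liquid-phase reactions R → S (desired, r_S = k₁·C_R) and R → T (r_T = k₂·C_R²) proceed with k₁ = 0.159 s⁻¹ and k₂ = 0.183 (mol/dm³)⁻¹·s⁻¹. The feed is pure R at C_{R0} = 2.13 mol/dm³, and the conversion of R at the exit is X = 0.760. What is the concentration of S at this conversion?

0.674 mol/dm³

C_R = C_{R0}(1−X) = 0.5112 mol/dm³.
Along a PFR/batch, dC_S/dC_R = −r_S/(r_S+r_T) = −k₁/(k₁+k₂·C_R).
Integrating from C_{R0} to C_R: C_S = (0.159/0.183)·ln[(0.159+0.183·2.13)/(0.159+0.183·0.511)] = 0.8689·ln(0.5488/0.2525) = 0.6743 mol/dm³.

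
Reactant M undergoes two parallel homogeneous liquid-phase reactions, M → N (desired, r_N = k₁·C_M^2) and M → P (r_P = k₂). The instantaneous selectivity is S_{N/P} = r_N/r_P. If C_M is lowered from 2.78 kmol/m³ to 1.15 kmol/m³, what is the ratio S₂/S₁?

S_{N/P} = (k₁/k₂)·C_M^2, so S₂/S₁ = (C_{M,2}/C_{M,1})^2.
= (1.15/2.78)^2 = (0.4137)^2 = 0.171.

0.171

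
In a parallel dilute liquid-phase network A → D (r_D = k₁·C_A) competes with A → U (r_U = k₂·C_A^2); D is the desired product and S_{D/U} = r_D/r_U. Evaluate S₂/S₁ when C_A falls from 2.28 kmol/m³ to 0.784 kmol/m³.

S_{D/U} = (k₁/k₂)·C_A⁻¹, so S₂/S₁ = (C_{A,2}/C_{A,1})⁻¹.
= 2.28/0.784 = 2.91.

2.91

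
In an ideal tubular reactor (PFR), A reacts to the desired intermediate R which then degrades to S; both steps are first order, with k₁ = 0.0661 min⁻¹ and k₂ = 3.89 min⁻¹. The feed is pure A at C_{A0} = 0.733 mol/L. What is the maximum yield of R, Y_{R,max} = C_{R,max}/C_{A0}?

At the optimum, C_{R,max}/C_{A0} = (k₁/k₂)^[k₂/(k₂−k₁)].
= (0.0661/3.89)^(3.89/(3.89−0.0661)) = (0.01699)^(1.017) = 0.01584.

0.0158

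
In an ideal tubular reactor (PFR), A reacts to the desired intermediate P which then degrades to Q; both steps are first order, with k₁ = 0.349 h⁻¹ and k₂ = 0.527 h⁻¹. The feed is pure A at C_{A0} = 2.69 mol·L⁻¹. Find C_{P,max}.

Evaluating C_P at τ_opt = ln(k₂/k₁)/(k₂−k₁) gives C_{P,max}/C_{A0} = (k₁/k₂)^[k₂/(k₂−k₁)].
= (0.349/0.527)^(0.527/(0.527−0.349)) = (0.6622)^(2.961) = 0.2952.
C_{P,max} = 0.2952×2.69 = 0.794 mol·L⁻¹.

0.794 mol·L⁻¹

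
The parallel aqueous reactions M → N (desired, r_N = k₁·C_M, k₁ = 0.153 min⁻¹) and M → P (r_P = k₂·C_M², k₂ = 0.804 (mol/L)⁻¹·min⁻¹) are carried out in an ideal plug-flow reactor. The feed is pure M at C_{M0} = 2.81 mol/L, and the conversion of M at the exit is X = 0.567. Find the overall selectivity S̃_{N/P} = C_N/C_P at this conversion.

0.0994

C_M = C_{M0}(1−X) = 1.217 mol/L.
Along a PFR/batch, dC_N/dC_M = −r_N/(r_N+r_P) = −k₁/(k₁+k₂·C_M).
Integrating from C_{M0} to C_M: C_N = (0.153/0.804)·ln[(0.153+0.804·2.81)/(0.153+0.804·1.22)] = 0.1903·ln(2.412/1.131) = 0.1441 mol/L.
C_P = (C_{M0}−C_M)−C_N = 1.449 mol/L; S̃_{N/P} = 0.1441/1.449 = 0.0994.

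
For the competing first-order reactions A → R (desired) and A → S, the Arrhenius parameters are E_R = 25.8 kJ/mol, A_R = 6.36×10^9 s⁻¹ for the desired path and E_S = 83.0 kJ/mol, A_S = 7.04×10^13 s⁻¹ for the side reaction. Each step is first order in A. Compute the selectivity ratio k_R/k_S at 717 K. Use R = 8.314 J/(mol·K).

k_R/k_S = (A_R/A_S)·exp[−(E_R−E_S)/(RT)] = (A_R/A_S)·exp[(E_S−E_R)/(RT)].
(E_S−E_R)/(RT) = (83.0−25.8)×10³/(8.314×717) = 57200/5961 = 9.595.
k_R/k_S = (6.36×10^9/7.04×10^13)·exp(9.595) = 9.034×10^-5 × 14698 = 1.33.
Since E_R < E_S, lowering the temperature improves selectivity toward R.

1.33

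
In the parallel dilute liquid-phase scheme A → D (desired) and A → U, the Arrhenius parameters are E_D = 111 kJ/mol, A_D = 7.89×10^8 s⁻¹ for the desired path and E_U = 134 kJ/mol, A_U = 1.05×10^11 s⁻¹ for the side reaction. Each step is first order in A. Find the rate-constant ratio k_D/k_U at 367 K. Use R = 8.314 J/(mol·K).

14.1

k_D/k_U = (A_D/A_U)·exp[−(E_D−E_U)/(RT)] = (A_D/A_U)·exp[(E_U−E_D)/(RT)].
(E_U−E_D)/(RT) = (134−111)×10³/(8.314×367) = 23000/3051 = 7.538.
k_D/k_U = (7.89×10^8/1.05×10^11)·exp(7.538) = 0.007514 × 1878 = 14.1.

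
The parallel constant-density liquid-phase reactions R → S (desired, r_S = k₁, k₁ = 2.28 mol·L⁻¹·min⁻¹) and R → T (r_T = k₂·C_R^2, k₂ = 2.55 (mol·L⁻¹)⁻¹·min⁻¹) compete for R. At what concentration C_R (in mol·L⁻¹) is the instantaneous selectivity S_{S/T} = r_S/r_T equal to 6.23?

S_{S/T} = (k₁/k₂)·C_R^-2 ⇒ C_R = (S·k₂/k₁)^(-0.5).
= (6.23×2.55/2.28)^(-0.5) = (6.968)^(-0.5) = 0.379 mol·L⁻¹.

0.379 mol·L⁻¹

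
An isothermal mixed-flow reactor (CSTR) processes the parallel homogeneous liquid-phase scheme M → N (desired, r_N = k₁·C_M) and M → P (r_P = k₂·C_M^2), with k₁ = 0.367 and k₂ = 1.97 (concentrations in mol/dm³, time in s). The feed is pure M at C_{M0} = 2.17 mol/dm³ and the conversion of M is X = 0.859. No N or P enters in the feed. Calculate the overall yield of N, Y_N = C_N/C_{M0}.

Exit C_M = C_{M0}(1−X) = 2.17×0.141 = 0.3060 mol/dm³.
In a CSTR the entire volume is at exit conditions, so r_N = 0.367×0.3060 = 0.1123 and r_P = 1.97×0.3060^2 = 0.1844.
Fraction of consumed M going to N: r_N/(r_N+r_P) = 0.3784.
C_N = 0.3784·C_{M0}·X = 0.3784×2.17×0.859 = 0.705 mol/dm³; Y_N = C_N/C_{M0} = 0.325.

0.325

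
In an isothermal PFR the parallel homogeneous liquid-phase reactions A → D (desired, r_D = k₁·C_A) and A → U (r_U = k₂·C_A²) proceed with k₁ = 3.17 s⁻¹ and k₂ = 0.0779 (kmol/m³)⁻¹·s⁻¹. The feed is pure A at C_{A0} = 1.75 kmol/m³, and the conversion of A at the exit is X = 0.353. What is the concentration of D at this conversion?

C_A = C_{A0}(1−X) = 1.132 kmol/m³.
Along a PFR/batch, dC_D/dC_A = −r_D/(r_D+r_U) = −k₁/(k₁+k₂·C_A).
Integrating from C_{A0} to C_A: C_D = (3.17/0.0779)·ln[(3.17+0.0779·1.75)/(3.17+0.0779·1.13)] = 40.69·ln(3.306/3.258) = 0.5966 kmol/m³.

0.597 kmol/m³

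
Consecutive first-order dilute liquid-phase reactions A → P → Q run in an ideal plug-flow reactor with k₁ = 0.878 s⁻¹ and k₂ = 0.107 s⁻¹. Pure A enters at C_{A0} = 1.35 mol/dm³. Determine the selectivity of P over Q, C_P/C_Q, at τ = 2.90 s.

For first-order series with pure A initially, C_P(τ) = k₁C_{A0}/(k₂−k₁)·(e^(−k₁τ) − e^(−k₂τ)).
e^(−k₁τ) = e^(−0.878×2.90) = e^(−2.546) = 0.07838; e^(−k₂τ) = e^(−0.3103) = 0.7332.
C_P = 0.878×1.35/(0.107−0.878) × (0.07838−0.7332) = (-1.537)×(-0.6548) = 1.007 mol/dm³.
C_A = C_{A0}e^(−k₁τ) = 0.1058 mol/dm³, so C_Q = C_{A0}−C_A−C_P = 0.2375 mol/dm³; C_P/C_Q = 4.24.

4.24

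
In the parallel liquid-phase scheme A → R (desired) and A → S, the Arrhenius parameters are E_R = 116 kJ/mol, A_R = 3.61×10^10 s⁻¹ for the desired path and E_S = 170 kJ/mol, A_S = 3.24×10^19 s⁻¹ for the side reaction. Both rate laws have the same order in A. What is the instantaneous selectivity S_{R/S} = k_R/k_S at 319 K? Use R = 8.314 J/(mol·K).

k_R/k_S = (A_R/A_S)·exp[−(E_R−E_S)/(RT)] = (A_R/A_S)·exp[(E_S−E_R)/(RT)].
(E_S−E_R)/(RT) = (170−116)×10³/(8.314×319) = 54000/2652 = 20.36.
k_R/k_S = (3.61×10^10/3.24×10^19)·exp(20.36) = 1.114×10^-9 × 6.959×10^8 = 0.775.

0.775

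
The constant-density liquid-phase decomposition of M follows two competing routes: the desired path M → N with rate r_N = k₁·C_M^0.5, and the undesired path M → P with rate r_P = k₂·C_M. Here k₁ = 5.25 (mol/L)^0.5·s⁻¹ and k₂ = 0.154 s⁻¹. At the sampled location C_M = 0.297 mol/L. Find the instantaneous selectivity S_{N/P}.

S_{N/P} = r_N/r_P = (k₁·C_M^0.5)/(k₂·C_M) = (k₁/k₂)·C_M^-0.5.
= (5.25×0.2970^0.5) / (0.154×0.2970) = 2.861/0.04574 = 62.6.
The undesired path is higher order in M, so low C_M (CSTR or dilute feed) favours N.

62.6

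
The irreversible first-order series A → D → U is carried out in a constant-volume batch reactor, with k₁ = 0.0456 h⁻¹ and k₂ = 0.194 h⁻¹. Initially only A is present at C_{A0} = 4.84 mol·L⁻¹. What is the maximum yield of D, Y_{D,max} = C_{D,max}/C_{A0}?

For a first-order series the maximum intermediate yield is C_{D,max}/C_{A0} = (k₁/k₂)^[k₂/(k₂−k₁)].
= (0.0456/0.194)^(0.194/(0.194−0.0456)) = (0.2351)^(1.307) = 0.1506.

0.151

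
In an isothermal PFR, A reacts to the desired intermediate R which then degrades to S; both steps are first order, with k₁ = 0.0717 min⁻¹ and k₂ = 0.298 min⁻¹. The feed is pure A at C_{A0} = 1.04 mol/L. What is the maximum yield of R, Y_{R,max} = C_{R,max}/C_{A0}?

0.153

At the optimum, C_{R,max}/C_{A0} = (k₁/k₂)^[k₂/(k₂−k₁)].
= (0.0717/0.298)^(0.298/(0.298−0.0717)) = (0.2406)^(1.317) = 0.1532.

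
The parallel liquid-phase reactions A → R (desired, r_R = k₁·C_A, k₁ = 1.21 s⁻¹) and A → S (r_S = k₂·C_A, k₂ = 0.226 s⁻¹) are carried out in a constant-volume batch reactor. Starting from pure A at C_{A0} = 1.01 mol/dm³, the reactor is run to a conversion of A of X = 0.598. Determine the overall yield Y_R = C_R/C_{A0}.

C_A = C_{A0}(1−X) = 0.4060 mol/dm³.
Both paths are first order in A, so the instantaneous fraction to R is constant: dC_R/d(−C_A) = k₁/(k₁+k₂) = 0.8426.
C_R = 0.8426·(C_{A0}−C_A) = 0.8426×0.6040 = 0.509 mol/dm³.
Y_R = C_R/C_{A0} = 0.5089/1.01 = 0.504.

0.504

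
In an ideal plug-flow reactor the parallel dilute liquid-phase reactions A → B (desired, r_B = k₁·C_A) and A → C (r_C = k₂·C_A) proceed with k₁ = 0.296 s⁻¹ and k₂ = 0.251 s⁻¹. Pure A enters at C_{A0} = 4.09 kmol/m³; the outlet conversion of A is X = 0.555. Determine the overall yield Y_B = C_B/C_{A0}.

0.300

C_A = C_{A0}(1−X) = 1.820 kmol/m³.
Both paths are first order in A, so the instantaneous fraction to B is constant: dC_B/d(−C_A) = k₁/(k₁+k₂) = 0.5411.
C_B = 0.5411·(C_{A0}−C_A) = 0.5411×2.270 = 1.23 kmol/m³.
Y_B = C_B/C_{A0} = 1.228/4.09 = 0.300.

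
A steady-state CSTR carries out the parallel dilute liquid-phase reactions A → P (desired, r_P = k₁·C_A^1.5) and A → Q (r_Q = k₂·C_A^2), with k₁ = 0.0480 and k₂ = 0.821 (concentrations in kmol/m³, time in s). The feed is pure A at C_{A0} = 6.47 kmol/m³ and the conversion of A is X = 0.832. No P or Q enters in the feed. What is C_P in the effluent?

Exit C_A = C_{A0}(1−X) = 6.47×0.168 = 1.087 kmol/m³.
A CSTR operates uniformly at the exit composition, giving r_P = 0.05440 and r_Q = 0.9700 (each k·C_A^n at C_A = 1.087).
Fraction of consumed A going to P: r_P/(r_P+r_Q) = 0.05310.
C_P = 0.05310·C_{A0}·X = 0.05310×6.47×0.832 = 0.286 kmol/m³.

0.286 kmol/m³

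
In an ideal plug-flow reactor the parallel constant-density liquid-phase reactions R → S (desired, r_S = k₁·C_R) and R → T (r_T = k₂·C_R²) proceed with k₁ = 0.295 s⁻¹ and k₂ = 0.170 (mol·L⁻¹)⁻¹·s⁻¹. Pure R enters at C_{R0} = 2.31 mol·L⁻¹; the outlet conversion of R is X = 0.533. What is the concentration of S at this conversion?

0.630 mol·L⁻¹

C_R = C_{R0}(1−X) = 1.079 mol·L⁻¹.
Along a PFR/batch, dC_S/dC_R = −r_S/(r_S+r_T) = −k₁/(k₁+k₂·C_R).
Integrating from C_{R0} to C_R: C_S = (0.295/0.170)·ln[(0.295+0.170·2.31)/(0.295+0.170·1.08)] = 1.735·ln(0.6877/0.4784) = 0.6298 mol·L⁻¹.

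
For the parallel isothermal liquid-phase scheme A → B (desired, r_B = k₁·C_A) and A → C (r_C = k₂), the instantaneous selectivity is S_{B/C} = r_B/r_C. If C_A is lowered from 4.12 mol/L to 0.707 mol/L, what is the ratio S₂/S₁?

S_{B/C} = (k₁/k₂)·C_A, so S₂/S₁ = (C_{A,2}/C_{A,1}).
= 0.707/4.12 = 0.172.

0.172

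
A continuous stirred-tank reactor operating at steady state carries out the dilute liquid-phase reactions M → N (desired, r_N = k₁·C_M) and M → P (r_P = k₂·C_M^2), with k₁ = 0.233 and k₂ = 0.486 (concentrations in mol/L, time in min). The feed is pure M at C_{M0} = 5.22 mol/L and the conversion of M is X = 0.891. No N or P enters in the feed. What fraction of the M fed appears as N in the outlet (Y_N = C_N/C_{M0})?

Exit C_M = C_{M0}(1−X) = 5.22×0.109 = 0.5690 mol/L.
A CSTR operates uniformly at the exit composition, giving r_N = 0.1326 and r_P = 0.1573 (each k·C_M^n at C_M = 0.5690).
Fraction of consumed M going to N: r_N/(r_N+r_P) = 0.4573.
C_N = 0.4573·C_{M0}·X = 0.4573×5.22×0.891 = 2.13 mol/L; Y_N = C_N/C_{M0} = 0.407.

0.407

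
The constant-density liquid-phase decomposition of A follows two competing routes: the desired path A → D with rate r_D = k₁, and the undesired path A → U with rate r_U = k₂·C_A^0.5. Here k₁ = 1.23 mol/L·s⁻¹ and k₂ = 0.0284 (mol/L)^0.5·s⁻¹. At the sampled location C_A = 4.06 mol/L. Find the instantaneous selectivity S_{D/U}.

S_{D/U} = r_D/r_U = (k₁)/(k₂·C_A^0.5) = (k₁/k₂)·C_A^-0.5.
= (1.23) / (0.0284×4.060^0.5) = 1.230/0.05722 = 21.5.
The undesired path is higher order in A, so low C_A (CSTR or dilute feed) favours D.

21.5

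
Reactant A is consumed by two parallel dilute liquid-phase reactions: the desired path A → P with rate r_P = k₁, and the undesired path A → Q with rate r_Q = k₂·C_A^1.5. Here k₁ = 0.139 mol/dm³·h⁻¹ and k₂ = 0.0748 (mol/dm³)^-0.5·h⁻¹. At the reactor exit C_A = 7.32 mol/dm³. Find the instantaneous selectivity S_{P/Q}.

S_{P/Q} = r_P/r_Q = (k₁)/(k₂·C_A^1.5) = (k₁/k₂)·C_A^-1.5.
= (0.139) / (0.0748×7.320^1.5) = 0.1390/1.481 = 0.0938.
The undesired path is higher order in A, so low C_A (CSTR or dilute feed) favours P.

0.0938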